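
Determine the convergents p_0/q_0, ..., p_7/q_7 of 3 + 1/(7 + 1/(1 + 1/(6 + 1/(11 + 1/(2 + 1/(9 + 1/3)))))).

Using the convergent recurrence p_i = a_i*p_{i-1} + p_{i-2}, q_i = a_i*q_{i-1} + q_{i-2} with p_{-2}=0, p_{-1}=1, q_{-2}=1, q_{-1}=0:
  i=0: a_0=3, p_0 = 3*1 + 0 = 3, q_0 = 3*0 + 1 = 1.
  i=1: a_1=7, p_1 = 7*3 + 1 = 22, q_1 = 7*1 + 0 = 7.
  i=2: a_2=1, p_2 = 1*22 + 3 = 25, q_2 = 1*7 + 1 = 8.
  i=3: a_3=6, p_3 = 6*25 + 22 = 172, q_3 = 6*8 + 7 = 55.
  i=4: a_4=11, p_4 = 11*172 + 25 = 1917, q_4 = 11*55 + 8 = 613.
  i=5: a_5=2, p_5 = 2*1917 + 172 = 4006, q_5 = 2*613 + 55 = 1281.
  i=6: a_6=9, p_6 = 9*4006 + 1917 = 37971, q_6 = 9*1281 + 613 = 12142.
  i=7: a_7=3, p_7 = 3*37971 + 4006 = 117919, q_7 = 3*12142 + 1281 = 37707.

3/1, 22/7, 25/8, 172/55, 1917/613, 4006/1281, 37971/12142, 117919/37707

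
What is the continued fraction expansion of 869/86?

Run the Euclidean algorithm on 869 and 86; the successive quotients are the partial quotients a_0, a_1, ... (each step inverts the fractional part left over by the previous one):
  869 = 10*86 + 9, so a_0 = 10.
  86 = 9*9 + 5, so a_1 = 9.
  9 = 1*5 + 4, so a_2 = 1.
  5 = 1*4 + 1, so a_3 = 1.
  4 = 4*1 + 0, so a_4 = 4.
The remainder reaches 0 after 5 divisions, so the expansion has 5 partial quotients, read off in order.

[10; 9, 1, 1, 4]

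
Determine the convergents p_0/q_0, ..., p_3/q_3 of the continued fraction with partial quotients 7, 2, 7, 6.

7/1, 15/2, 112/15, 687/92

Using the convergent recurrence p_i = a_i*p_{i-1} + p_{i-2}, q_i = a_i*q_{i-1} + q_{i-2} with p_{-2}=0, p_{-1}=1, q_{-2}=1, q_{-1}=0:
  i=0: a_0=7, p_0 = 7*1 + 0 = 7, q_0 = 7*0 + 1 = 1.
  i=1: a_1=2, p_1 = 2*7 + 1 = 15, q_1 = 2*1 + 0 = 2.
  i=2: a_2=7, p_2 = 7*15 + 7 = 112, q_2 = 7*2 + 1 = 15.
  i=3: a_3=6, p_3 = 6*112 + 15 = 687, q_3 = 6*15 + 2 = 92.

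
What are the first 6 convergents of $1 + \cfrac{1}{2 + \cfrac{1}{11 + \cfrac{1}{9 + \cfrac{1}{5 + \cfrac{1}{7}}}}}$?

1/1, 3/2, 34/23, 309/209, 1579/1068, 11362/7685

Using the convergent recurrence p_i = a_i*p_{i-1} + p_{i-2}, q_i = a_i*q_{i-1} + q_{i-2} with p_{-2}=0, p_{-1}=1, q_{-2}=1, q_{-1}=0:
  i=0: a_0=1, p_0 = 1*1 + 0 = 1, q_0 = 1*0 + 1 = 1.
  i=1: a_1=2, p_1 = 2*1 + 1 = 3, q_1 = 2*1 + 0 = 2.
  i=2: a_2=11, p_2 = 11*3 + 1 = 34, q_2 = 11*2 + 1 = 23.
  i=3: a_3=9, p_3 = 9*34 + 3 = 309, q_3 = 9*23 + 2 = 209.
  i=4: a_4=5, p_4 = 5*309 + 34 = 1579, q_4 = 5*209 + 23 = 1068.
  i=5: a_5=7, p_5 = 7*1579 + 309 = 11362, q_5 = 7*1068 + 209 = 7685.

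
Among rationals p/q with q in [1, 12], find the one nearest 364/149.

Expand x = 364/149 as a continued fraction with the Euclidean algorithm:
  364 = 2*149 + 66, so a_0 = 2.
  149 = 2*66 + 17, so a_1 = 2.
  66 = 3*17 + 15, so a_2 = 3.
  17 = 1*15 + 2, so a_3 = 1.
  15 = 7*2 + 1, so a_4 = 7.
  2 = 2*1 + 0, so a_5 = 2.
so x = [2; 2, 3, 1, 7, 2].
Convergents (p_i = a_i*p_{i-1} + p_{i-2}, q_i = a_i*q_{i-1} + q_{i-2} with p_{-2}=0, p_{-1}=1, q_{-2}=1, q_{-1}=0), until the denominator exceeds 12:
  i=0: a_0=2, p_0 = 2*1 + 0 = 2, q_0 = 2*0 + 1 = 1.
  i=1: a_1=2, p_1 = 2*2 + 1 = 5, q_1 = 2*1 + 0 = 2.
  i=2: a_2=3, p_2 = 3*5 + 2 = 17, q_2 = 3*2 + 1 = 7.
  i=3: a_3=1, p_3 = 1*17 + 5 = 22, q_3 = 1*7 + 2 = 9.
  i=4: a_4=7, p_4 = 7*22 + 17 = 171, q_4 = 7*9 + 7 = 70.
q_4 = 70 > 12, so the last convergent with denominator <= 12 is p_3/q_3 = 22/9.
The closest fraction with denominator <= 12 is either p_3/q_3 or the intermediate fraction (k*p_3 + p_2)/(k*q_3 + q_2) with the largest k >= 1 whose denominator stays <= 12; these approach x as k grows, and every other convergent or intermediate fraction in range is farther away.
Largest k: floor((12 - q_2)/q_3) = floor((12 - 7)/9) = 0.
Since k = 0, no intermediate fraction beyond p_3/q_3 has denominator <= 12, so the convergent 22/9 is the closest (its error is |364*9 - 22*149|/(149*9) = 2/1341).

22/9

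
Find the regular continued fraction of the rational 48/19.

Run the Euclidean algorithm on 48 and 19; the successive quotients are the partial quotients a_0, a_1, ... (each step inverts the fractional part left over by the previous one):
  48 = 2*19 + 10, so a_0 = 2.
  19 = 1*10 + 9, so a_1 = 1.
  10 = 1*9 + 1, so a_2 = 1.
  9 = 9*1 + 0, so a_3 = 9.
The remainder reaches 0 after 4 divisions, so the expansion has 4 partial quotients, read off in order.

[2; 1, 1, 9]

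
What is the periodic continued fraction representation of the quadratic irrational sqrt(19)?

Write x_i = (sqrt(19) + m_i)/d_i with (m_0, d_0) = (0, 1). a_0 = floor(sqrt(19)) = 4, since 4^2 = 16 <= 19 < 25 = 5^2.
Iterate m_{i+1} = d_i*a_i - m_i, d_{i+1} = (19 - m_{i+1}^2)/d_i, a_{i+1} = floor((a_0 + m_{i+1})/d_{i+1}):
  m_1 = 1*4 - 0 = 4, d_1 = (19 - 4^2)/1 = 3/1 = 3, a_1 = floor((4 + 4)/3) = 2.
  m_2 = 3*2 - 4 = 2, d_2 = (19 - 2^2)/3 = 15/3 = 5, a_2 = floor((4 + 2)/5) = 1.
  m_3 = 5*1 - 2 = 3, d_3 = (19 - 3^2)/5 = 10/5 = 2, a_3 = floor((4 + 3)/2) = 3.
  m_4 = 2*3 - 3 = 3, d_4 = (19 - 3^2)/2 = 10/2 = 5, a_4 = floor((4 + 3)/5) = 1.
  m_5 = 5*1 - 3 = 2, d_5 = (19 - 2^2)/5 = 15/5 = 3, a_5 = floor((4 + 2)/3) = 2.
  m_6 = 3*2 - 2 = 4, d_6 = (19 - 4^2)/3 = 3/3 = 1, a_6 = floor((4 + 4)/1) = 8.
  m_7 = 1*8 - 4 = 4, d_7 = (19 - 4^2)/1 = 3/1 = 3: (m_7, d_7) = (m_1, d_1) = (4, 3), so from here the quotients repeat a_1, ..., a_6; the period length is 6.
Hence the expansion of sqrt(19) is a_0 = 4 followed by the repeating block 2, 1, 3, 1, 2, 8 (period 6).

[4; (2, 1, 3, 1, 2, 8)]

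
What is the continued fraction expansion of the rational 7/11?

[0; 1, 1, 1, 3]

Run the Euclidean algorithm on 7 and 11; the successive quotients are the partial quotients a_0, a_1, ... (each step inverts the fractional part left over by the previous one):
  7 = 0*11 + 7, so a_0 = 0.
  11 = 1*7 + 4, so a_1 = 1.
  7 = 1*4 + 3, so a_2 = 1.
  4 = 1*3 + 1, so a_3 = 1.
  3 = 3*1 + 0, so a_4 = 3.
The remainder reaches 0 after 5 divisions, so the expansion has 5 partial quotients, read off in order.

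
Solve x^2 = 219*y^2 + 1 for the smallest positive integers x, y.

(x, y) = (74, 5)

First expand sqrt(219) as a continued fraction. With x_i = (sqrt(219) + m_i)/d_i and (m_0, d_0) = (0, 1): a_0 = floor(sqrt(219)) = 14, since 14^2 = 196 <= 219 < 225 = 15^2.
Iterate m_{i+1} = d_i*a_i - m_i, d_{i+1} = (219 - m_{i+1}^2)/d_i, a_{i+1} = floor((a_0 + m_{i+1})/d_{i+1}):
  m_1 = 1*14 - 0 = 14, d_1 = (219 - 14^2)/1 = 23/1 = 23, a_1 = floor((14 + 14)/23) = 1.
  m_2 = 23*1 - 14 = 9, d_2 = (219 - 9^2)/23 = 138/23 = 6, a_2 = floor((14 + 9)/6) = 3.
  m_3 = 6*3 - 9 = 9, d_3 = (219 - 9^2)/6 = 138/6 = 23, a_3 = floor((14 + 9)/23) = 1.
  m_4 = 23*1 - 9 = 14, d_4 = (219 - 14^2)/23 = 23/23 = 1, a_4 = floor((14 + 14)/1) = 28.
  m_5 = 1*28 - 14 = 14, d_5 = (219 - 14^2)/1 = 23/1 = 23: (m_5, d_5) = (m_1, d_1) = (14, 23), so from here the quotients repeat a_1, ..., a_4; the period length is 4.
So sqrt(219) = [14; (1, 3, 1, 28)] with period length k = 4.
k is even, so the fundamental solution of x^2 - 219y^2 = 1 is (p_{k-1}, q_{k-1}) = (p_3, q_3); compute convergents through index 3.
Convergents (p_i = a_i*p_{i-1} + p_{i-2}, q_i = a_i*q_{i-1} + q_{i-2} with p_{-2}=0, p_{-1}=1, q_{-2}=1, q_{-1}=0):
  i=0: a_0=14, p_0 = 14*1 + 0 = 14, q_0 = 14*0 + 1 = 1.
  i=1: a_1=1, p_1 = 1*14 + 1 = 15, q_1 = 1*1 + 0 = 1.
  i=2: a_2=3, p_2 = 3*15 + 14 = 59, q_2 = 3*1 + 1 = 4.
  i=3: a_3=1, p_3 = 1*59 + 15 = 74, q_3 = 1*4 + 1 = 5.
Check: 74^2 - 219*5^2 = 5476 - 5475 = 1, so (x, y) = (74, 5) solves the equation, and by the theorem it is the least positive solution.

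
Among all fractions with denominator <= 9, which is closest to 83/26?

Expand x = 83/26 as a continued fraction with the Euclidean algorithm:
  83 = 3*26 + 5, so a_0 = 3.
  26 = 5*5 + 1, so a_1 = 5.
  5 = 5*1 + 0, so a_2 = 5.
so x = [3; 5, 5].
Convergents (p_i = a_i*p_{i-1} + p_{i-2}, q_i = a_i*q_{i-1} + q_{i-2} with p_{-2}=0, p_{-1}=1, q_{-2}=1, q_{-1}=0), until the denominator exceeds 9:
  i=0: a_0=3, p_0 = 3*1 + 0 = 3, q_0 = 3*0 + 1 = 1.
  i=1: a_1=5, p_1 = 5*3 + 1 = 16, q_1 = 5*1 + 0 = 5.
  i=2: a_2=5, p_2 = 5*16 + 3 = 83, q_2 = 5*5 + 1 = 26.
q_2 = 26 > 9, so the last convergent with denominator <= 9 is p_1/q_1 = 16/5.
The closest fraction with denominator <= 9 is either p_1/q_1 or the intermediate fraction (k*p_1 + p_0)/(k*q_1 + q_0) with the largest k >= 1 whose denominator stays <= 9; these approach x as k grows, and every other convergent or intermediate fraction in range is farther away.
Largest k: floor((9 - q_0)/q_1) = floor((9 - 1)/5) = 1.
That gives (1*16 + 3)/(1*5 + 1) = 19/6.
Compare the errors: |x - 16/5| = |83*5 - 16*26|/(26*5) = 1/130, and |x - 19/6| = |83*6 - 19*26|/(26*6) = 4/156.
Cross-multiplying, 1*156 = 156 < 520 = 4*130, so 1/130 is smaller: the convergent 16/5 is closer to x than 19/6.

16/5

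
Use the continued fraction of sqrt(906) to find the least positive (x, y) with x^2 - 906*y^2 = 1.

(x, y) = (301, 10)

First expand sqrt(906) as a continued fraction. With x_i = (sqrt(906) + m_i)/d_i and (m_0, d_0) = (0, 1): a_0 = floor(sqrt(906)) = 30, since 30^2 = 900 <= 906 < 961 = 31^2.
Iterate m_{i+1} = d_i*a_i - m_i, d_{i+1} = (906 - m_{i+1}^2)/d_i, a_{i+1} = floor((a_0 + m_{i+1})/d_{i+1}):
  m_1 = 1*30 - 0 = 30, d_1 = (906 - 30^2)/1 = 6/1 = 6, a_1 = floor((30 + 30)/6) = 10.
  m_2 = 6*10 - 30 = 30, d_2 = (906 - 30^2)/6 = 6/6 = 1, a_2 = floor((30 + 30)/1) = 60.
  m_3 = 1*60 - 30 = 30, d_3 = (906 - 30^2)/1 = 6/1 = 6: (m_3, d_3) = (m_1, d_1) = (30, 6), so from here the quotients repeat a_1, a_2; the period length is 2.
So sqrt(906) = [30; (10, 60)] with period length k = 2.
k is even, so the fundamental solution of x^2 - 906y^2 = 1 is (p_{k-1}, q_{k-1}) = (p_1, q_1); compute convergents through index 1.
Convergents (p_i = a_i*p_{i-1} + p_{i-2}, q_i = a_i*q_{i-1} + q_{i-2} with p_{-2}=0, p_{-1}=1, q_{-2}=1, q_{-1}=0):
  i=0: a_0=30, p_0 = 30*1 + 0 = 30, q_0 = 30*0 + 1 = 1.
  i=1: a_1=10, p_1 = 10*30 + 1 = 301, q_1 = 10*1 + 0 = 10.
Check: 301^2 - 906*10^2 = 90601 - 90600 = 1, so (x, y) = (301, 10) solves the equation, and by the theorem it is the least positive solution.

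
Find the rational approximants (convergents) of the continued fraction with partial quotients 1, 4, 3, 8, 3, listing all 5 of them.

Using the convergent recurrence p_i = a_i*p_{i-1} + p_{i-2}, q_i = a_i*q_{i-1} + q_{i-2} with p_{-2}=0, p_{-1}=1, q_{-2}=1, q_{-1}=0:
  i=0: a_0=1, p_0 = 1*1 + 0 = 1, q_0 = 1*0 + 1 = 1.
  i=1: a_1=4, p_1 = 4*1 + 1 = 5, q_1 = 4*1 + 0 = 4.
  i=2: a_2=3, p_2 = 3*5 + 1 = 16, q_2 = 3*4 + 1 = 13.
  i=3: a_3=8, p_3 = 8*16 + 5 = 133, q_3 = 8*13 + 4 = 108.
  i=4: a_4=3, p_4 = 3*133 + 16 = 415, q_4 = 3*108 + 13 = 337.

1/1, 5/4, 16/13, 133/108, 415/337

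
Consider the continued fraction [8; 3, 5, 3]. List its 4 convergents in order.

Using the convergent recurrence p_i = a_i*p_{i-1} + p_{i-2}, q_i = a_i*q_{i-1} + q_{i-2} with p_{-2}=0, p_{-1}=1, q_{-2}=1, q_{-1}=0:
  i=0: a_0=8, p_0 = 8*1 + 0 = 8, q_0 = 8*0 + 1 = 1.
  i=1: a_1=3, p_1 = 3*8 + 1 = 25, q_1 = 3*1 + 0 = 3.
  i=2: a_2=5, p_2 = 5*25 + 8 = 133, q_2 = 5*3 + 1 = 16.
  i=3: a_3=3, p_3 = 3*133 + 25 = 424, q_3 = 3*16 + 3 = 51.

8/1, 25/3, 133/16, 424/51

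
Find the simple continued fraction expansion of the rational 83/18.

[4; 1, 1, 1, 1, 3]

Run the Euclidean algorithm on 83 and 18; the successive quotients are the partial quotients a_0, a_1, ... (each step inverts the fractional part left over by the previous one):
  83 = 4*18 + 11, so a_0 = 4.
  18 = 1*11 + 7, so a_1 = 1.
  11 = 1*7 + 4, so a_2 = 1.
  7 = 1*4 + 3, so a_3 = 1.
  4 = 1*3 + 1, so a_4 = 1.
  3 = 3*1 + 0, so a_5 = 3.
The remainder reaches 0 after 6 divisions, so the expansion has 6 partial quotients, read off in order.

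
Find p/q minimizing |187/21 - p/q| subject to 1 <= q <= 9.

80/9

Expand x = 187/21 as a continued fraction with the Euclidean algorithm:
  187 = 8*21 + 19, so a_0 = 8.
  21 = 1*19 + 2, so a_1 = 1.
  19 = 9*2 + 1, so a_2 = 9.
  2 = 2*1 + 0, so a_3 = 2.
so x = [8; 1, 9, 2].
Convergents (p_i = a_i*p_{i-1} + p_{i-2}, q_i = a_i*q_{i-1} + q_{i-2} with p_{-2}=0, p_{-1}=1, q_{-2}=1, q_{-1}=0), until the denominator exceeds 9:
  i=0: a_0=8, p_0 = 8*1 + 0 = 8, q_0 = 8*0 + 1 = 1.
  i=1: a_1=1, p_1 = 1*8 + 1 = 9, q_1 = 1*1 + 0 = 1.
  i=2: a_2=9, p_2 = 9*9 + 8 = 89, q_2 = 9*1 + 1 = 10.
q_2 = 10 > 9, so the last convergent with denominator <= 9 is p_1/q_1 = 9/1.
The closest fraction with denominator <= 9 is either p_1/q_1 or the intermediate fraction (k*p_1 + p_0)/(k*q_1 + q_0) with the largest k >= 1 whose denominator stays <= 9; these approach x as k grows, and every other convergent or intermediate fraction in range is farther away.
Largest k: floor((9 - q_0)/q_1) = floor((9 - 1)/1) = 8.
That gives (8*9 + 8)/(8*1 + 1) = 80/9.
Compare the errors: |x - 9/1| = |187*1 - 9*21|/(21*1) = 2/21, and |x - 80/9| = |187*9 - 80*21|/(21*9) = 3/189.
Cross-multiplying, 3*21 = 63 < 378 = 2*189, so 3/189 is smaller: the intermediate fraction 80/9 is closer to x than 9/1.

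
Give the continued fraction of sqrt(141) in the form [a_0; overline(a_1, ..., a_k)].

[11; overline(1, 6, 1, 22)]

Write x_i = (sqrt(141) + m_i)/d_i with (m_0, d_0) = (0, 1). a_0 = floor(sqrt(141)) = 11, since 11^2 = 121 <= 141 < 144 = 12^2.
Iterate m_{i+1} = d_i*a_i - m_i, d_{i+1} = (141 - m_{i+1}^2)/d_i, a_{i+1} = floor((a_0 + m_{i+1})/d_{i+1}):
  m_1 = 1*11 - 0 = 11, d_1 = (141 - 11^2)/1 = 20/1 = 20, a_1 = floor((11 + 11)/20) = 1.
  m_2 = 20*1 - 11 = 9, d_2 = (141 - 9^2)/20 = 60/20 = 3, a_2 = floor((11 + 9)/3) = 6.
  m_3 = 3*6 - 9 = 9, d_3 = (141 - 9^2)/3 = 60/3 = 20, a_3 = floor((11 + 9)/20) = 1.
  m_4 = 20*1 - 9 = 11, d_4 = (141 - 11^2)/20 = 20/20 = 1, a_4 = floor((11 + 11)/1) = 22.
  m_5 = 1*22 - 11 = 11, d_5 = (141 - 11^2)/1 = 20/1 = 20: (m_5, d_5) = (m_1, d_1) = (11, 20), so from here the quotients repeat a_1, ..., a_4; the period length is 4.
Hence the expansion of sqrt(141) is a_0 = 11 followed by the repeating block 1, 6, 1, 22 (period 4).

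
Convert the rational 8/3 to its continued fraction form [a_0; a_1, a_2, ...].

[2; 1, 2]

Run the Euclidean algorithm on 8 and 3; the successive quotients are the partial quotients a_0, a_1, ... (each step inverts the fractional part left over by the previous one):
  8 = 2*3 + 2, so a_0 = 2.
  3 = 1*2 + 1, so a_1 = 1.
  2 = 2*1 + 0, so a_2 = 2.
The remainder reaches 0 after 3 divisions, so the expansion has 3 partial quotients, read off in order.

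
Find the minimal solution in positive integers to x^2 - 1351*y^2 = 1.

(x, y) = (6175, 168)

First expand sqrt(1351) as a continued fraction. With x_i = (sqrt(1351) + m_i)/d_i and (m_0, d_0) = (0, 1): a_0 = floor(sqrt(1351)) = 36, since 36^2 = 1296 <= 1351 < 1369 = 37^2.
Iterate m_{i+1} = d_i*a_i - m_i, d_{i+1} = (1351 - m_{i+1}^2)/d_i, a_{i+1} = floor((a_0 + m_{i+1})/d_{i+1}):
  m_1 = 1*36 - 0 = 36, d_1 = (1351 - 36^2)/1 = 55/1 = 55, a_1 = floor((36 + 36)/55) = 1.
  m_2 = 55*1 - 36 = 19, d_2 = (1351 - 19^2)/55 = 990/55 = 18, a_2 = floor((36 + 19)/18) = 3.
  m_3 = 18*3 - 19 = 35, d_3 = (1351 - 35^2)/18 = 126/18 = 7, a_3 = floor((36 + 35)/7) = 10.
  m_4 = 7*10 - 35 = 35, d_4 = (1351 - 35^2)/7 = 126/7 = 18, a_4 = floor((36 + 35)/18) = 3.
  m_5 = 18*3 - 35 = 19, d_5 = (1351 - 19^2)/18 = 990/18 = 55, a_5 = floor((36 + 19)/55) = 1.
  m_6 = 55*1 - 19 = 36, d_6 = (1351 - 36^2)/55 = 55/55 = 1, a_6 = floor((36 + 36)/1) = 72.
  m_7 = 1*72 - 36 = 36, d_7 = (1351 - 36^2)/1 = 55/1 = 55: (m_7, d_7) = (m_1, d_1) = (36, 55), so from here the quotients repeat a_1, ..., a_6; the period length is 6.
So sqrt(1351) = [36; (1, 3, 10, 3, 1, 72)] with period length k = 6.
k is even, so the fundamental solution of x^2 - 1351y^2 = 1 is (p_{k-1}, q_{k-1}) = (p_5, q_5); compute convergents through index 5.
Convergents (p_i = a_i*p_{i-1} + p_{i-2}, q_i = a_i*q_{i-1} + q_{i-2} with p_{-2}=0, p_{-1}=1, q_{-2}=1, q_{-1}=0):
  i=0: a_0=36, p_0 = 36*1 + 0 = 36, q_0 = 36*0 + 1 = 1.
  i=1: a_1=1, p_1 = 1*36 + 1 = 37, q_1 = 1*1 + 0 = 1.
  i=2: a_2=3, p_2 = 3*37 + 36 = 147, q_2 = 3*1 + 1 = 4.
  i=3: a_3=10, p_3 = 10*147 + 37 = 1507, q_3 = 10*4 + 1 = 41.
  i=4: a_4=3, p_4 = 3*1507 + 147 = 4668, q_4 = 3*41 + 4 = 127.
  i=5: a_5=1, p_5 = 1*4668 + 1507 = 6175, q_5 = 1*127 + 41 = 168.
Check: 6175^2 - 1351*168^2 = 38130625 - 38130624 = 1, so (x, y) = (6175, 168) solves the equation, and by the theorem it is the least positive solution.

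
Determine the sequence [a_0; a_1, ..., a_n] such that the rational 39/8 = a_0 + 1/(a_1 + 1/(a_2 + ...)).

Run the Euclidean algorithm on 39 and 8; the successive quotients are the partial quotients a_0, a_1, ... (each step inverts the fractional part left over by the previous one):
  39 = 4*8 + 7, so a_0 = 4.
  8 = 1*7 + 1, so a_1 = 1.
  7 = 7*1 + 0, so a_2 = 7.
The remainder reaches 0 after 3 divisions, so the expansion has 3 partial quotients, read off in order.

[4; 1, 7]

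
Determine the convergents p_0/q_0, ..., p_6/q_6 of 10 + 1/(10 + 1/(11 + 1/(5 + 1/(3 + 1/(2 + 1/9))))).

10/1, 101/10, 1121/111, 5706/565, 18239/1806, 42184/4177, 397895/39399

Using the convergent recurrence p_i = a_i*p_{i-1} + p_{i-2}, q_i = a_i*q_{i-1} + q_{i-2} with p_{-2}=0, p_{-1}=1, q_{-2}=1, q_{-1}=0:
  i=0: a_0=10, p_0 = 10*1 + 0 = 10, q_0 = 10*0 + 1 = 1.
  i=1: a_1=10, p_1 = 10*10 + 1 = 101, q_1 = 10*1 + 0 = 10.
  i=2: a_2=11, p_2 = 11*101 + 10 = 1121, q_2 = 11*10 + 1 = 111.
  i=3: a_3=5, p_3 = 5*1121 + 101 = 5706, q_3 = 5*111 + 10 = 565.
  i=4: a_4=3, p_4 = 3*5706 + 1121 = 18239, q_4 = 3*565 + 111 = 1806.
  i=5: a_5=2, p_5 = 2*18239 + 5706 = 42184, q_5 = 2*1806 + 565 = 4177.
  i=6: a_6=9, p_6 = 9*42184 + 18239 = 397895, q_6 = 9*4177 + 1806 = 39399.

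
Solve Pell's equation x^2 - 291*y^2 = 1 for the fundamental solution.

First expand sqrt(291) as a continued fraction. With x_i = (sqrt(291) + m_i)/d_i and (m_0, d_0) = (0, 1): a_0 = floor(sqrt(291)) = 17, since 17^2 = 289 <= 291 < 324 = 18^2.
Iterate m_{i+1} = d_i*a_i - m_i, d_{i+1} = (291 - m_{i+1}^2)/d_i, a_{i+1} = floor((a_0 + m_{i+1})/d_{i+1}):
  m_1 = 1*17 - 0 = 17, d_1 = (291 - 17^2)/1 = 2/1 = 2, a_1 = floor((17 + 17)/2) = 17.
  m_2 = 2*17 - 17 = 17, d_2 = (291 - 17^2)/2 = 2/2 = 1, a_2 = floor((17 + 17)/1) = 34.
  m_3 = 1*34 - 17 = 17, d_3 = (291 - 17^2)/1 = 2/1 = 2: (m_3, d_3) = (m_1, d_1) = (17, 2), so from here the quotients repeat a_1, a_2; the period length is 2.
So sqrt(291) = [17; (17, 34)] with period length k = 2.
k is even, so the fundamental solution of x^2 - 291y^2 = 1 is (p_{k-1}, q_{k-1}) = (p_1, q_1); compute convergents through index 1.
Convergents (p_i = a_i*p_{i-1} + p_{i-2}, q_i = a_i*q_{i-1} + q_{i-2} with p_{-2}=0, p_{-1}=1, q_{-2}=1, q_{-1}=0):
  i=0: a_0=17, p_0 = 17*1 + 0 = 17, q_0 = 17*0 + 1 = 1.
  i=1: a_1=17, p_1 = 17*17 + 1 = 290, q_1 = 17*1 + 0 = 17.
Check: 290^2 - 291*17^2 = 84100 - 84099 = 1, so (x, y) = (290, 17) solves the equation, and by the theorem it is the least positive solution.

(x, y) = (290, 17)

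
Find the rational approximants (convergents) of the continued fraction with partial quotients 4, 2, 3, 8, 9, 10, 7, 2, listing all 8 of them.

Using the convergent recurrence p_i = a_i*p_{i-1} + p_{i-2}, q_i = a_i*q_{i-1} + q_{i-2} with p_{-2}=0, p_{-1}=1, q_{-2}=1, q_{-1}=0:
  i=0: a_0=4, p_0 = 4*1 + 0 = 4, q_0 = 4*0 + 1 = 1.
  i=1: a_1=2, p_1 = 2*4 + 1 = 9, q_1 = 2*1 + 0 = 2.
  i=2: a_2=3, p_2 = 3*9 + 4 = 31, q_2 = 3*2 + 1 = 7.
  i=3: a_3=8, p_3 = 8*31 + 9 = 257, q_3 = 8*7 + 2 = 58.
  i=4: a_4=9, p_4 = 9*257 + 31 = 2344, q_4 = 9*58 + 7 = 529.
  i=5: a_5=10, p_5 = 10*2344 + 257 = 23697, q_5 = 10*529 + 58 = 5348.
  i=6: a_6=7, p_6 = 7*23697 + 2344 = 168223, q_6 = 7*5348 + 529 = 37965.
  i=7: a_7=2, p_7 = 2*168223 + 23697 = 360143, q_7 = 2*37965 + 5348 = 81278.

4/1, 9/2, 31/7, 257/58, 2344/529, 23697/5348, 168223/37965, 360143/81278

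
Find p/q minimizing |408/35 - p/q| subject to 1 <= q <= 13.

35/3

Expand x = 408/35 as a continued fraction with the Euclidean algorithm:
  408 = 11*35 + 23, so a_0 = 11.
  35 = 1*23 + 12, so a_1 = 1.
  23 = 1*12 + 11, so a_2 = 1.
  12 = 1*11 + 1, so a_3 = 1.
  11 = 11*1 + 0, so a_4 = 11.
so x = [11; 1, 1, 1, 11].
Convergents (p_i = a_i*p_{i-1} + p_{i-2}, q_i = a_i*q_{i-1} + q_{i-2} with p_{-2}=0, p_{-1}=1, q_{-2}=1, q_{-1}=0), until the denominator exceeds 13:
  i=0: a_0=11, p_0 = 11*1 + 0 = 11, q_0 = 11*0 + 1 = 1.
  i=1: a_1=1, p_1 = 1*11 + 1 = 12, q_1 = 1*1 + 0 = 1.
  i=2: a_2=1, p_2 = 1*12 + 11 = 23, q_2 = 1*1 + 1 = 2.
  i=3: a_3=1, p_3 = 1*23 + 12 = 35, q_3 = 1*2 + 1 = 3.
  i=4: a_4=11, p_4 = 11*35 + 23 = 408, q_4 = 11*3 + 2 = 35.
q_4 = 35 > 13, so the last convergent with denominator <= 13 is p_3/q_3 = 35/3.
The closest fraction with denominator <= 13 is either p_3/q_3 or the intermediate fraction (k*p_3 + p_2)/(k*q_3 + q_2) with the largest k >= 1 whose denominator stays <= 13; these approach x as k grows, and every other convergent or intermediate fraction in range is farther away.
Largest k: floor((13 - q_2)/q_3) = floor((13 - 2)/3) = 3.
That gives (3*35 + 23)/(3*3 + 2) = 128/11.
Compare the errors: |x - 35/3| = |408*3 - 35*35|/(35*3) = 1/105, and |x - 128/11| = |408*11 - 128*35|/(35*11) = 8/385.
Cross-multiplying, 1*385 = 385 < 840 = 8*105, so 1/105 is smaller: the convergent 35/3 is closer to x than 128/11.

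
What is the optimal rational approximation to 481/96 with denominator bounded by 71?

Expand x = 481/96 as a continued fraction with the Euclidean algorithm:
  481 = 5*96 + 1, so a_0 = 5.
  96 = 96*1 + 0, so a_1 = 96.
so x = [5; 96].
Convergents (p_i = a_i*p_{i-1} + p_{i-2}, q_i = a_i*q_{i-1} + q_{i-2} with p_{-2}=0, p_{-1}=1, q_{-2}=1, q_{-1}=0), until the denominator exceeds 71:
  i=0: a_0=5, p_0 = 5*1 + 0 = 5, q_0 = 5*0 + 1 = 1.
  i=1: a_1=96, p_1 = 96*5 + 1 = 481, q_1 = 96*1 + 0 = 96.
q_1 = 96 > 71, so the last convergent with denominator <= 71 is p_0/q_0 = 5/1.
The closest fraction with denominator <= 71 is either p_0/q_0 or the intermediate fraction (k*p_0 + p_{-1})/(k*q_0 + q_{-1}) with the largest k >= 1 whose denominator stays <= 71; these approach x as k grows, and every other convergent or intermediate fraction in range is farther away.
Largest k: floor((71 - q_{-1})/q_0) = floor((71 - 0)/1) = 71 (using the seeds p_{-1} = 1, q_{-1} = 0).
That gives (71*5 + 1)/(71*1 + 0) = 356/71.
Compare the errors: |x - 5/1| = |481*1 - 5*96|/(96*1) = 1/96, and |x - 356/71| = |481*71 - 356*96|/(96*71) = 25/6816.
Cross-multiplying, 25*96 = 2400 < 6816 = 1*6816, so 25/6816 is smaller: the intermediate fraction 356/71 is closer to x than 5/1.

356/71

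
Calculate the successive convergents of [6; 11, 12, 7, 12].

Using the convergent recurrence p_i = a_i*p_{i-1} + p_{i-2}, q_i = a_i*q_{i-1} + q_{i-2} with p_{-2}=0, p_{-1}=1, q_{-2}=1, q_{-1}=0:
  i=0: a_0=6, p_0 = 6*1 + 0 = 6, q_0 = 6*0 + 1 = 1.
  i=1: a_1=11, p_1 = 11*6 + 1 = 67, q_1 = 11*1 + 0 = 11.
  i=2: a_2=12, p_2 = 12*67 + 6 = 810, q_2 = 12*11 + 1 = 133.
  i=3: a_3=7, p_3 = 7*810 + 67 = 5737, q_3 = 7*133 + 11 = 942.
  i=4: a_4=12, p_4 = 12*5737 + 810 = 69654, q_4 = 12*942 + 133 = 11437.

6/1, 67/11, 810/133, 5737/942, 69654/11437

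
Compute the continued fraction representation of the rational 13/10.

Run the Euclidean algorithm on 13 and 10; the successive quotients are the partial quotients a_0, a_1, ... (each step inverts the fractional part left over by the previous one):
  13 = 1*10 + 3, so a_0 = 1.
  10 = 3*3 + 1, so a_1 = 3.
  3 = 3*1 + 0, so a_2 = 3.
The remainder reaches 0 after 3 divisions, so the expansion has 3 partial quotients, read off in order.

[1; 3, 3]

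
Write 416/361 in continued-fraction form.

Run the Euclidean algorithm on 416 and 361; the successive quotients are the partial quotients a_0, a_1, ... (each step inverts the fractional part left over by the previous one):
  416 = 1*361 + 55, so a_0 = 1.
  361 = 6*55 + 31, so a_1 = 6.
  55 = 1*31 + 24, so a_2 = 1.
  31 = 1*24 + 7, so a_3 = 1.
  24 = 3*7 + 3, so a_4 = 3.
  7 = 2*3 + 1, so a_5 = 2.
  3 = 3*1 + 0, so a_6 = 3.
The remainder reaches 0 after 7 divisions, so the expansion has 7 partial quotients, read off in order.

[1; 6, 1, 1, 3, 2, 3]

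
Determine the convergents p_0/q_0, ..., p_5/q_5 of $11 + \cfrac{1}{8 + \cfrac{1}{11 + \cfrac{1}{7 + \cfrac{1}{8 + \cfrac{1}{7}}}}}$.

Using the convergent recurrence p_i = a_i*p_{i-1} + p_{i-2}, q_i = a_i*q_{i-1} + q_{i-2} with p_{-2}=0, p_{-1}=1, q_{-2}=1, q_{-1}=0:
  i=0: a_0=11, p_0 = 11*1 + 0 = 11, q_0 = 11*0 + 1 = 1.
  i=1: a_1=8, p_1 = 8*11 + 1 = 89, q_1 = 8*1 + 0 = 8.
  i=2: a_2=11, p_2 = 11*89 + 11 = 990, q_2 = 11*8 + 1 = 89.
  i=3: a_3=7, p_3 = 7*990 + 89 = 7019, q_3 = 7*89 + 8 = 631.
  i=4: a_4=8, p_4 = 8*7019 + 990 = 57142, q_4 = 8*631 + 89 = 5137.
  i=5: a_5=7, p_5 = 7*57142 + 7019 = 407013, q_5 = 7*5137 + 631 = 36590.

11/1, 89/8, 990/89, 7019/631, 57142/5137, 407013/36590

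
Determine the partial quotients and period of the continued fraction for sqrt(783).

Write x_i = (sqrt(783) + m_i)/d_i with (m_0, d_0) = (0, 1). a_0 = floor(sqrt(783)) = 27, since 27^2 = 729 <= 783 < 784 = 28^2.
Iterate m_{i+1} = d_i*a_i - m_i, d_{i+1} = (783 - m_{i+1}^2)/d_i, a_{i+1} = floor((a_0 + m_{i+1})/d_{i+1}):
  m_1 = 1*27 - 0 = 27, d_1 = (783 - 27^2)/1 = 54/1 = 54, a_1 = floor((27 + 27)/54) = 1.
  m_2 = 54*1 - 27 = 27, d_2 = (783 - 27^2)/54 = 54/54 = 1, a_2 = floor((27 + 27)/1) = 54.
  m_3 = 1*54 - 27 = 27, d_3 = (783 - 27^2)/1 = 54/1 = 54: (m_3, d_3) = (m_1, d_1) = (27, 54), so from here the quotients repeat a_1, a_2; the period length is 2.
Hence the expansion of sqrt(783) is a_0 = 27 followed by the repeating block 1, 54 (period 2).

[27; (1, 54)]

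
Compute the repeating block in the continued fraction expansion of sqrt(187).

Write x_i = (sqrt(187) + m_i)/d_i with (m_0, d_0) = (0, 1). a_0 = floor(sqrt(187)) = 13, since 13^2 = 169 <= 187 < 196 = 14^2.
Iterate m_{i+1} = d_i*a_i - m_i, d_{i+1} = (187 - m_{i+1}^2)/d_i, a_{i+1} = floor((a_0 + m_{i+1})/d_{i+1}):
  m_1 = 1*13 - 0 = 13, d_1 = (187 - 13^2)/1 = 18/1 = 18, a_1 = floor((13 + 13)/18) = 1.
  m_2 = 18*1 - 13 = 5, d_2 = (187 - 5^2)/18 = 162/18 = 9, a_2 = floor((13 + 5)/9) = 2.
  m_3 = 9*2 - 5 = 13, d_3 = (187 - 13^2)/9 = 18/9 = 2, a_3 = floor((13 + 13)/2) = 13.
  m_4 = 2*13 - 13 = 13, d_4 = (187 - 13^2)/2 = 18/2 = 9, a_4 = floor((13 + 13)/9) = 2.
  m_5 = 9*2 - 13 = 5, d_5 = (187 - 5^2)/9 = 162/9 = 18, a_5 = floor((13 + 5)/18) = 1.
  m_6 = 18*1 - 5 = 13, d_6 = (187 - 13^2)/18 = 18/18 = 1, a_6 = floor((13 + 13)/1) = 26.
  m_7 = 1*26 - 13 = 13, d_7 = (187 - 13^2)/1 = 18/1 = 18: (m_7, d_7) = (m_1, d_1) = (13, 18), so from here the quotients repeat a_1, ..., a_6; the period length is 6.
Hence the expansion of sqrt(187) is a_0 = 13 followed by the repeating block 1, 2, 13, 2, 1, 26 (period 6).

[13; (1, 2, 13, 2, 1, 26)]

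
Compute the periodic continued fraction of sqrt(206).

[14; (2, 1, 5, 14, 5, 1, 2, 28)]

Write x_i = (sqrt(206) + m_i)/d_i with (m_0, d_0) = (0, 1). a_0 = floor(sqrt(206)) = 14, since 14^2 = 196 <= 206 < 225 = 15^2.
Iterate m_{i+1} = d_i*a_i - m_i, d_{i+1} = (206 - m_{i+1}^2)/d_i, a_{i+1} = floor((a_0 + m_{i+1})/d_{i+1}):
  m_1 = 1*14 - 0 = 14, d_1 = (206 - 14^2)/1 = 10/1 = 10, a_1 = floor((14 + 14)/10) = 2.
  m_2 = 10*2 - 14 = 6, d_2 = (206 - 6^2)/10 = 170/10 = 17, a_2 = floor((14 + 6)/17) = 1.
  m_3 = 17*1 - 6 = 11, d_3 = (206 - 11^2)/17 = 85/17 = 5, a_3 = floor((14 + 11)/5) = 5.
  m_4 = 5*5 - 11 = 14, d_4 = (206 - 14^2)/5 = 10/5 = 2, a_4 = floor((14 + 14)/2) = 14.
  m_5 = 2*14 - 14 = 14, d_5 = (206 - 14^2)/2 = 10/2 = 5, a_5 = floor((14 + 14)/5) = 5.
  m_6 = 5*5 - 14 = 11, d_6 = (206 - 11^2)/5 = 85/5 = 17, a_6 = floor((14 + 11)/17) = 1.
  m_7 = 17*1 - 11 = 6, d_7 = (206 - 6^2)/17 = 170/17 = 10, a_7 = floor((14 + 6)/10) = 2.
  m_8 = 10*2 - 6 = 14, d_8 = (206 - 14^2)/10 = 10/10 = 1, a_8 = floor((14 + 14)/1) = 28.
  m_9 = 1*28 - 14 = 14, d_9 = (206 - 14^2)/1 = 10/1 = 10: (m_9, d_9) = (m_1, d_1) = (14, 10), so from here the quotients repeat a_1, ..., a_8; the period length is 8.
Hence the expansion of sqrt(206) is a_0 = 14 followed by the repeating block 2, 1, 5, 14, 5, 1, 2, 28 (period 8).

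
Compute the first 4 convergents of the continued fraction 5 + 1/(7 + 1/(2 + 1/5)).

Using the convergent recurrence p_i = a_i*p_{i-1} + p_{i-2}, q_i = a_i*q_{i-1} + q_{i-2} with p_{-2}=0, p_{-1}=1, q_{-2}=1, q_{-1}=0:
  i=0: a_0=5, p_0 = 5*1 + 0 = 5, q_0 = 5*0 + 1 = 1.
  i=1: a_1=7, p_1 = 7*5 + 1 = 36, q_1 = 7*1 + 0 = 7.
  i=2: a_2=2, p_2 = 2*36 + 5 = 77, q_2 = 2*7 + 1 = 15.
  i=3: a_3=5, p_3 = 5*77 + 36 = 421, q_3 = 5*15 + 7 = 82.

5/1, 36/7, 77/15, 421/82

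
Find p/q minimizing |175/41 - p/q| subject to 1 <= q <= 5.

17/4

Expand x = 175/41 as a continued fraction with the Euclidean algorithm:
  175 = 4*41 + 11, so a_0 = 4.
  41 = 3*11 + 8, so a_1 = 3.
  11 = 1*8 + 3, so a_2 = 1.
  8 = 2*3 + 2, so a_3 = 2.
  3 = 1*2 + 1, so a_4 = 1.
  2 = 2*1 + 0, so a_5 = 2.
so x = [4; 3, 1, 2, 1, 2].
Convergents (p_i = a_i*p_{i-1} + p_{i-2}, q_i = a_i*q_{i-1} + q_{i-2} with p_{-2}=0, p_{-1}=1, q_{-2}=1, q_{-1}=0), until the denominator exceeds 5:
  i=0: a_0=4, p_0 = 4*1 + 0 = 4, q_0 = 4*0 + 1 = 1.
  i=1: a_1=3, p_1 = 3*4 + 1 = 13, q_1 = 3*1 + 0 = 3.
  i=2: a_2=1, p_2 = 1*13 + 4 = 17, q_2 = 1*3 + 1 = 4.
  i=3: a_3=2, p_3 = 2*17 + 13 = 47, q_3 = 2*4 + 3 = 11.
q_3 = 11 > 5, so the last convergent with denominator <= 5 is p_2/q_2 = 17/4.
The closest fraction with denominator <= 5 is either p_2/q_2 or the intermediate fraction (k*p_2 + p_1)/(k*q_2 + q_1) with the largest k >= 1 whose denominator stays <= 5; these approach x as k grows, and every other convergent or intermediate fraction in range is farther away.
Largest k: floor((5 - q_1)/q_2) = floor((5 - 3)/4) = 0.
Since k = 0, no intermediate fraction beyond p_2/q_2 has denominator <= 5, so the convergent 17/4 is the closest (its error is |175*4 - 17*41|/(41*4) = 3/164).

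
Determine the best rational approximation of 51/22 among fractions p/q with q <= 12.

7/3

Expand x = 51/22 as a continued fraction with the Euclidean algorithm:
  51 = 2*22 + 7, so a_0 = 2.
  22 = 3*7 + 1, so a_1 = 3.
  7 = 7*1 + 0, so a_2 = 7.
so x = [2; 3, 7].
Convergents (p_i = a_i*p_{i-1} + p_{i-2}, q_i = a_i*q_{i-1} + q_{i-2} with p_{-2}=0, p_{-1}=1, q_{-2}=1, q_{-1}=0), until the denominator exceeds 12:
  i=0: a_0=2, p_0 = 2*1 + 0 = 2, q_0 = 2*0 + 1 = 1.
  i=1: a_1=3, p_1 = 3*2 + 1 = 7, q_1 = 3*1 + 0 = 3.
  i=2: a_2=7, p_2 = 7*7 + 2 = 51, q_2 = 7*3 + 1 = 22.
q_2 = 22 > 12, so the last convergent with denominator <= 12 is p_1/q_1 = 7/3.
The closest fraction with denominator <= 12 is either p_1/q_1 or the intermediate fraction (k*p_1 + p_0)/(k*q_1 + q_0) with the largest k >= 1 whose denominator stays <= 12; these approach x as k grows, and every other convergent or intermediate fraction in range is farther away.
Largest k: floor((12 - q_0)/q_1) = floor((12 - 1)/3) = 3.
That gives (3*7 + 2)/(3*3 + 1) = 23/10.
Compare the errors: |x - 7/3| = |51*3 - 7*22|/(22*3) = 1/66, and |x - 23/10| = |51*10 - 23*22|/(22*10) = 4/220.
Cross-multiplying, 1*220 = 220 < 264 = 4*66, so 1/66 is smaller: the convergent 7/3 is closer to x than 23/10.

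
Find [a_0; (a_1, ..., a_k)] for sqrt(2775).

[52; (1, 2, 9, 4, 9, 2, 1, 104)]

Write x_i = (sqrt(2775) + m_i)/d_i with (m_0, d_0) = (0, 1). a_0 = floor(sqrt(2775)) = 52, since 52^2 = 2704 <= 2775 < 2809 = 53^2.
Iterate m_{i+1} = d_i*a_i - m_i, d_{i+1} = (2775 - m_{i+1}^2)/d_i, a_{i+1} = floor((a_0 + m_{i+1})/d_{i+1}):
  m_1 = 1*52 - 0 = 52, d_1 = (2775 - 52^2)/1 = 71/1 = 71, a_1 = floor((52 + 52)/71) = 1.
  m_2 = 71*1 - 52 = 19, d_2 = (2775 - 19^2)/71 = 2414/71 = 34, a_2 = floor((52 + 19)/34) = 2.
  m_3 = 34*2 - 19 = 49, d_3 = (2775 - 49^2)/34 = 374/34 = 11, a_3 = floor((52 + 49)/11) = 9.
  m_4 = 11*9 - 49 = 50, d_4 = (2775 - 50^2)/11 = 275/11 = 25, a_4 = floor((52 + 50)/25) = 4.
  m_5 = 25*4 - 50 = 50, d_5 = (2775 - 50^2)/25 = 275/25 = 11, a_5 = floor((52 + 50)/11) = 9.
  m_6 = 11*9 - 50 = 49, d_6 = (2775 - 49^2)/11 = 374/11 = 34, a_6 = floor((52 + 49)/34) = 2.
  m_7 = 34*2 - 49 = 19, d_7 = (2775 - 19^2)/34 = 2414/34 = 71, a_7 = floor((52 + 19)/71) = 1.
  m_8 = 71*1 - 19 = 52, d_8 = (2775 - 52^2)/71 = 71/71 = 1, a_8 = floor((52 + 52)/1) = 104.
  m_9 = 1*104 - 52 = 52, d_9 = (2775 - 52^2)/1 = 71/1 = 71: (m_9, d_9) = (m_1, d_1) = (52, 71), so from here the quotients repeat a_1, ..., a_8; the period length is 8.
Hence the expansion of sqrt(2775) is a_0 = 52 followed by the repeating block 1, 2, 9, 4, 9, 2, 1, 104 (period 8).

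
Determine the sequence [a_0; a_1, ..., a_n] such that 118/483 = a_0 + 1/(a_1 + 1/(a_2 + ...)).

Run the Euclidean algorithm on 118 and 483; the successive quotients are the partial quotients a_0, a_1, ... (each step inverts the fractional part left over by the previous one):
  118 = 0*483 + 118, so a_0 = 0.
  483 = 4*118 + 11, so a_1 = 4.
  118 = 10*11 + 8, so a_2 = 10.
  11 = 1*8 + 3, so a_3 = 1.
  8 = 2*3 + 2, so a_4 = 2.
  3 = 1*2 + 1, so a_5 = 1.
  2 = 2*1 + 0, so a_6 = 2.
The remainder reaches 0 after 7 divisions, so the expansion has 7 partial quotients, read off in order.

[0; 4, 10, 1, 2, 1, 2]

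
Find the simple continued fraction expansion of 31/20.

Run the Euclidean algorithm on 31 and 20; the successive quotients are the partial quotients a_0, a_1, ... (each step inverts the fractional part left over by the previous one):
  31 = 1*20 + 11, so a_0 = 1.
  20 = 1*11 + 9, so a_1 = 1.
  11 = 1*9 + 2, so a_2 = 1.
  9 = 4*2 + 1, so a_3 = 4.
  2 = 2*1 + 0, so a_4 = 2.
The remainder reaches 0 after 5 divisions, so the expansion has 5 partial quotients, read off in order.

[1; 1, 1, 4, 2]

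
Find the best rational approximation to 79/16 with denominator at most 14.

Expand x = 79/16 as a continued fraction with the Euclidean algorithm:
  79 = 4*16 + 15, so a_0 = 4.
  16 = 1*15 + 1, so a_1 = 1.
  15 = 15*1 + 0, so a_2 = 15.
so x = [4; 1, 15].
Convergents (p_i = a_i*p_{i-1} + p_{i-2}, q_i = a_i*q_{i-1} + q_{i-2} with p_{-2}=0, p_{-1}=1, q_{-2}=1, q_{-1}=0), until the denominator exceeds 14:
  i=0: a_0=4, p_0 = 4*1 + 0 = 4, q_0 = 4*0 + 1 = 1.
  i=1: a_1=1, p_1 = 1*4 + 1 = 5, q_1 = 1*1 + 0 = 1.
  i=2: a_2=15, p_2 = 15*5 + 4 = 79, q_2 = 15*1 + 1 = 16.
q_2 = 16 > 14, so the last convergent with denominator <= 14 is p_1/q_1 = 5/1.
The closest fraction with denominator <= 14 is either p_1/q_1 or the intermediate fraction (k*p_1 + p_0)/(k*q_1 + q_0) with the largest k >= 1 whose denominator stays <= 14; these approach x as k grows, and every other convergent or intermediate fraction in range is farther away.
Largest k: floor((14 - q_0)/q_1) = floor((14 - 1)/1) = 13.
That gives (13*5 + 4)/(13*1 + 1) = 69/14.
Compare the errors: |x - 5/1| = |79*1 - 5*16|/(16*1) = 1/16, and |x - 69/14| = |79*14 - 69*16|/(16*14) = 2/224.
Cross-multiplying, 2*16 = 32 < 224 = 1*224, so 2/224 is smaller: the intermediate fraction 69/14 is closer to x than 5/1.

69/14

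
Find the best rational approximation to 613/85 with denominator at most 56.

Expand x = 613/85 as a continued fraction with the Euclidean algorithm:
  613 = 7*85 + 18, so a_0 = 7.
  85 = 4*18 + 13, so a_1 = 4.
  18 = 1*13 + 5, so a_2 = 1.
  13 = 2*5 + 3, so a_3 = 2.
  5 = 1*3 + 2, so a_4 = 1.
  3 = 1*2 + 1, so a_5 = 1.
  2 = 2*1 + 0, so a_6 = 2.
so x = [7; 4, 1, 2, 1, 1, 2].
Convergents (p_i = a_i*p_{i-1} + p_{i-2}, q_i = a_i*q_{i-1} + q_{i-2} with p_{-2}=0, p_{-1}=1, q_{-2}=1, q_{-1}=0), until the denominator exceeds 56:
  i=0: a_0=7, p_0 = 7*1 + 0 = 7, q_0 = 7*0 + 1 = 1.
  i=1: a_1=4, p_1 = 4*7 + 1 = 29, q_1 = 4*1 + 0 = 4.
  i=2: a_2=1, p_2 = 1*29 + 7 = 36, q_2 = 1*4 + 1 = 5.
  i=3: a_3=2, p_3 = 2*36 + 29 = 101, q_3 = 2*5 + 4 = 14.
  i=4: a_4=1, p_4 = 1*101 + 36 = 137, q_4 = 1*14 + 5 = 19.
  i=5: a_5=1, p_5 = 1*137 + 101 = 238, q_5 = 1*19 + 14 = 33.
  i=6: a_6=2, p_6 = 2*238 + 137 = 613, q_6 = 2*33 + 19 = 85.
q_6 = 85 > 56, so the last convergent with denominator <= 56 is p_5/q_5 = 238/33.
The closest fraction with denominator <= 56 is either p_5/q_5 or the intermediate fraction (k*p_5 + p_4)/(k*q_5 + q_4) with the largest k >= 1 whose denominator stays <= 56; these approach x as k grows, and every other convergent or intermediate fraction in range is farther away.
Largest k: floor((56 - q_4)/q_5) = floor((56 - 19)/33) = 1.
That gives (1*238 + 137)/(1*33 + 19) = 375/52.
Compare the errors: |x - 238/33| = |613*33 - 238*85|/(85*33) = 1/2805, and |x - 375/52| = |613*52 - 375*85|/(85*52) = 1/4420.
Cross-multiplying, 1*2805 = 2805 < 4420 = 1*4420, so 1/4420 is smaller: the intermediate fraction 375/52 is closer to x than 238/33.

375/52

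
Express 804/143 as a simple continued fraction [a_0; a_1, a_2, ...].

[5; 1, 1, 1, 1, 1, 5, 3]

Run the Euclidean algorithm on 804 and 143; the successive quotients are the partial quotients a_0, a_1, ... (each step inverts the fractional part left over by the previous one):
  804 = 5*143 + 89, so a_0 = 5.
  143 = 1*89 + 54, so a_1 = 1.
  89 = 1*54 + 35, so a_2 = 1.
  54 = 1*35 + 19, so a_3 = 1.
  35 = 1*19 + 16, so a_4 = 1.
  19 = 1*16 + 3, so a_5 = 1.
  16 = 5*3 + 1, so a_6 = 5.
  3 = 3*1 + 0, so a_7 = 3.
The remainder reaches 0 after 8 divisions, so the expansion has 8 partial quotients, read off in order.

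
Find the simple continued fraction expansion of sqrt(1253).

[35; (2, 1, 1, 17, 10, 17, 1, 1, 2, 70)]

Write x_i = (sqrt(1253) + m_i)/d_i with (m_0, d_0) = (0, 1). a_0 = floor(sqrt(1253)) = 35, since 35^2 = 1225 <= 1253 < 1296 = 36^2.
Iterate m_{i+1} = d_i*a_i - m_i, d_{i+1} = (1253 - m_{i+1}^2)/d_i, a_{i+1} = floor((a_0 + m_{i+1})/d_{i+1}):
  m_1 = 1*35 - 0 = 35, d_1 = (1253 - 35^2)/1 = 28/1 = 28, a_1 = floor((35 + 35)/28) = 2.
  m_2 = 28*2 - 35 = 21, d_2 = (1253 - 21^2)/28 = 812/28 = 29, a_2 = floor((35 + 21)/29) = 1.
  m_3 = 29*1 - 21 = 8, d_3 = (1253 - 8^2)/29 = 1189/29 = 41, a_3 = floor((35 + 8)/41) = 1.
  m_4 = 41*1 - 8 = 33, d_4 = (1253 - 33^2)/41 = 164/41 = 4, a_4 = floor((35 + 33)/4) = 17.
  m_5 = 4*17 - 33 = 35, d_5 = (1253 - 35^2)/4 = 28/4 = 7, a_5 = floor((35 + 35)/7) = 10.
  m_6 = 7*10 - 35 = 35, d_6 = (1253 - 35^2)/7 = 28/7 = 4, a_6 = floor((35 + 35)/4) = 17.
  m_7 = 4*17 - 35 = 33, d_7 = (1253 - 33^2)/4 = 164/4 = 41, a_7 = floor((35 + 33)/41) = 1.
  m_8 = 41*1 - 33 = 8, d_8 = (1253 - 8^2)/41 = 1189/41 = 29, a_8 = floor((35 + 8)/29) = 1.
  m_9 = 29*1 - 8 = 21, d_9 = (1253 - 21^2)/29 = 812/29 = 28, a_9 = floor((35 + 21)/28) = 2.
  m_10 = 28*2 - 21 = 35, d_10 = (1253 - 35^2)/28 = 28/28 = 1, a_10 = floor((35 + 35)/1) = 70.
  m_11 = 1*70 - 35 = 35, d_11 = (1253 - 35^2)/1 = 28/1 = 28: (m_11, d_11) = (m_1, d_1) = (35, 28), so from here the quotients repeat a_1, ..., a_10; the period length is 10.
Hence the expansion of sqrt(1253) is a_0 = 35 followed by the repeating block 2, 1, 1, 17, 10, 17, 1, 1, 2, 70 (period 10).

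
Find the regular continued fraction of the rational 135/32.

[4; 4, 1, 1, 3]

Run the Euclidean algorithm on 135 and 32; the successive quotients are the partial quotients a_0, a_1, ... (each step inverts the fractional part left over by the previous one):
  135 = 4*32 + 7, so a_0 = 4.
  32 = 4*7 + 4, so a_1 = 4.
  7 = 1*4 + 3, so a_2 = 1.
  4 = 1*3 + 1, so a_3 = 1.
  3 = 3*1 + 0, so a_4 = 3.
The remainder reaches 0 after 5 divisions, so the expansion has 5 partial quotients, read off in order.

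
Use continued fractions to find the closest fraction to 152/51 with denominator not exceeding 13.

3/1

Expand x = 152/51 as a continued fraction with the Euclidean algorithm:
  152 = 2*51 + 50, so a_0 = 2.
  51 = 1*50 + 1, so a_1 = 1.
  50 = 50*1 + 0, so a_2 = 50.
so x = [2; 1, 50].
Convergents (p_i = a_i*p_{i-1} + p_{i-2}, q_i = a_i*q_{i-1} + q_{i-2} with p_{-2}=0, p_{-1}=1, q_{-2}=1, q_{-1}=0), until the denominator exceeds 13:
  i=0: a_0=2, p_0 = 2*1 + 0 = 2, q_0 = 2*0 + 1 = 1.
  i=1: a_1=1, p_1 = 1*2 + 1 = 3, q_1 = 1*1 + 0 = 1.
  i=2: a_2=50, p_2 = 50*3 + 2 = 152, q_2 = 50*1 + 1 = 51.
q_2 = 51 > 13, so the last convergent with denominator <= 13 is p_1/q_1 = 3/1.
The closest fraction with denominator <= 13 is either p_1/q_1 or the intermediate fraction (k*p_1 + p_0)/(k*q_1 + q_0) with the largest k >= 1 whose denominator stays <= 13; these approach x as k grows, and every other convergent or intermediate fraction in range is farther away.
Largest k: floor((13 - q_0)/q_1) = floor((13 - 1)/1) = 12.
That gives (12*3 + 2)/(12*1 + 1) = 38/13.
Compare the errors: |x - 3/1| = |152*1 - 3*51|/(51*1) = 1/51, and |x - 38/13| = |152*13 - 38*51|/(51*13) = 38/663.
Cross-multiplying, 1*663 = 663 < 1938 = 38*51, so 1/51 is smaller: the convergent 3/1 is closer to x than 38/13.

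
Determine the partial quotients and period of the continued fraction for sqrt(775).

Write x_i = (sqrt(775) + m_i)/d_i with (m_0, d_0) = (0, 1). a_0 = floor(sqrt(775)) = 27, since 27^2 = 729 <= 775 < 784 = 28^2.
Iterate m_{i+1} = d_i*a_i - m_i, d_{i+1} = (775 - m_{i+1}^2)/d_i, a_{i+1} = floor((a_0 + m_{i+1})/d_{i+1}):
  m_1 = 1*27 - 0 = 27, d_1 = (775 - 27^2)/1 = 46/1 = 46, a_1 = floor((27 + 27)/46) = 1.
  m_2 = 46*1 - 27 = 19, d_2 = (775 - 19^2)/46 = 414/46 = 9, a_2 = floor((27 + 19)/9) = 5.
  m_3 = 9*5 - 19 = 26, d_3 = (775 - 26^2)/9 = 99/9 = 11, a_3 = floor((27 + 26)/11) = 4.
  m_4 = 11*4 - 26 = 18, d_4 = (775 - 18^2)/11 = 451/11 = 41, a_4 = floor((27 + 18)/41) = 1.
  m_5 = 41*1 - 18 = 23, d_5 = (775 - 23^2)/41 = 246/41 = 6, a_5 = floor((27 + 23)/6) = 8.
  m_6 = 6*8 - 23 = 25, d_6 = (775 - 25^2)/6 = 150/6 = 25, a_6 = floor((27 + 25)/25) = 2.
  m_7 = 25*2 - 25 = 25, d_7 = (775 - 25^2)/25 = 150/25 = 6, a_7 = floor((27 + 25)/6) = 8.
  m_8 = 6*8 - 25 = 23, d_8 = (775 - 23^2)/6 = 246/6 = 41, a_8 = floor((27 + 23)/41) = 1.
  m_9 = 41*1 - 23 = 18, d_9 = (775 - 18^2)/41 = 451/41 = 11, a_9 = floor((27 + 18)/11) = 4.
  m_10 = 11*4 - 18 = 26, d_10 = (775 - 26^2)/11 = 99/11 = 9, a_10 = floor((27 + 26)/9) = 5.
  m_11 = 9*5 - 26 = 19, d_11 = (775 - 19^2)/9 = 414/9 = 46, a_11 = floor((27 + 19)/46) = 1.
  m_12 = 46*1 - 19 = 27, d_12 = (775 - 27^2)/46 = 46/46 = 1, a_12 = floor((27 + 27)/1) = 54.
  m_13 = 1*54 - 27 = 27, d_13 = (775 - 27^2)/1 = 46/1 = 46: (m_13, d_13) = (m_1, d_1) = (27, 46), so from here the quotients repeat a_1, ..., a_12; the period length is 12.
Hence the expansion of sqrt(775) is a_0 = 27 followed by the repeating block 1, 5, 4, 1, 8, 2, 8, 1, 4, 5, 1, 54 (period 12).

[27; (1, 5, 4, 1, 8, 2, 8, 1, 4, 5, 1, 54)]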